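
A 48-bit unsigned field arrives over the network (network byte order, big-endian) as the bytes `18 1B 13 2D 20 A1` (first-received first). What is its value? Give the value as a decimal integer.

26504564908193

In big-endian order the high byte comes first in memory.
The bytes are already most-significant first: 0x181B132D20A1.
0x181B132D20A1 = 26504564908193.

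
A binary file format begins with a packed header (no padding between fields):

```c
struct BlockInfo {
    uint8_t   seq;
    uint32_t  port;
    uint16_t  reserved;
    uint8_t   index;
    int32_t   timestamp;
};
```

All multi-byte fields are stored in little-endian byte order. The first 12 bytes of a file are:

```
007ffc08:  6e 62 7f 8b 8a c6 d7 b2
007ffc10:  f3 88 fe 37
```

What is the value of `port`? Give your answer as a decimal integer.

2324397922

`port` follows `seq` (1 byte), so it starts at byte offset 1 and occupies 4 bytes.
Bytes at offsets 1..4: 62 7F 8B 8A.
Little-endian stores the least-significant byte at the lowest address.
Reassemble most-significant byte first: 8A 8B 7F 62 → 0x8A8B7F62.
0x8A8B7F62 = 2324397922.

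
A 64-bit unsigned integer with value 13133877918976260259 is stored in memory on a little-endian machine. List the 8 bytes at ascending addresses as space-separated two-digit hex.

13133877918976260259 in hexadecimal, padded to 64 bits, is 0xB644E8618BED38A3.
Split into bytes (most-significant first): B6 44 E8 61 8B ED 38 A3.
In little-endian order the low byte comes first in memory.
So at ascending addresses the bytes are A3 38 ED 8B 61 E8 44 B6.

A3 38 ED 8B 61 E8 44 B6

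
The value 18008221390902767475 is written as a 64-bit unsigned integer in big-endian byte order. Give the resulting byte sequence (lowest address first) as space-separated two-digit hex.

F9 EA 0D F1 81 59 AF 73

18008221390902767475 in hexadecimal, padded to 64 bits, is 0xF9EA0DF18159AF73.
Split into bytes (most-significant first): F9 EA 0D F1 81 59 AF 73.
In big-endian order the high byte comes first in memory.
So the memory order matches the most-significant-first order: F9 EA 0D F1 81 59 AF 73.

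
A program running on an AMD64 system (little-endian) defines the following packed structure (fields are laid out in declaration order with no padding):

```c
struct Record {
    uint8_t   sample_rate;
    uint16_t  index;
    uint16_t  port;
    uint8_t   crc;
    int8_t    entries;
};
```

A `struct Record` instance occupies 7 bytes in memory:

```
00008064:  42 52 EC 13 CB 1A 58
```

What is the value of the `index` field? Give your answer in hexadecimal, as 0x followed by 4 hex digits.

0xEC52

`index` follows `sample_rate` (1 byte), so it starts at byte offset 1 and occupies 2 bytes.
Bytes at offsets 1..2: 52 EC.
Little-endian stores the least-significant byte at the lowest address.
Reassemble most-significant byte first: EC 52 → 0xEC52.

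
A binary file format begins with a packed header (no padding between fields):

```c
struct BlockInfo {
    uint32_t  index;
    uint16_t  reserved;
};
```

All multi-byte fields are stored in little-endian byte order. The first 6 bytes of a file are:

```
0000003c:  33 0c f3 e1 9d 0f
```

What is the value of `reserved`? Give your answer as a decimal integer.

3997

`reserved` follows `index` (4 bytes), so it starts at byte offset 4 and occupies 2 bytes.
Bytes at offsets 4..5: 9D 0F.
Little-endian stores the least-significant byte at the lowest address.
Reassemble most-significant byte first: 0F 9D → 0x0F9D.
0x0F9D = 3997.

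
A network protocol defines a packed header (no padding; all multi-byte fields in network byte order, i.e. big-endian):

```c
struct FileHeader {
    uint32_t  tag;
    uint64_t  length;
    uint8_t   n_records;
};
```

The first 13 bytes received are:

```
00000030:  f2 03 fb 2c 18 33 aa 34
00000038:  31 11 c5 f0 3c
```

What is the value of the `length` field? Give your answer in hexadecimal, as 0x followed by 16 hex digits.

`length` follows `tag` (4 bytes), so it starts at byte offset 4 and occupies 8 bytes.
Bytes at offsets 4..11: 18 33 AA 34 31 11 C5 F0.
Big-endian: lowest address holds the most-significant byte.
The bytes are already most-significant first: 0x1833AA343111C5F0.

0x1833AA343111C5F0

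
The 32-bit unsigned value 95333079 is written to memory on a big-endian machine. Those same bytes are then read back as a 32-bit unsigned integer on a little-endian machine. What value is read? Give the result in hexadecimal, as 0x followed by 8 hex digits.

0xD7AAAE05

95333079 in 32-bit hexadecimal is 0x05AEAAD7.
Stored big-endian, the bytes at ascending addresses are 05 AE AA D7.
Read back as little-endian, the first byte is least significant, giving 0xD7AAAE05.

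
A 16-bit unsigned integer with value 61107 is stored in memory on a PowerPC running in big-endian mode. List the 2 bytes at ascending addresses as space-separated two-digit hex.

EE B3

61107 in hexadecimal, padded to 16 bits, is 0xEEB3.
Split into bytes (most-significant first): EE B3.
Big-endian: lowest address holds the most-significant byte.
So the memory order matches the most-significant-first order: EE B3.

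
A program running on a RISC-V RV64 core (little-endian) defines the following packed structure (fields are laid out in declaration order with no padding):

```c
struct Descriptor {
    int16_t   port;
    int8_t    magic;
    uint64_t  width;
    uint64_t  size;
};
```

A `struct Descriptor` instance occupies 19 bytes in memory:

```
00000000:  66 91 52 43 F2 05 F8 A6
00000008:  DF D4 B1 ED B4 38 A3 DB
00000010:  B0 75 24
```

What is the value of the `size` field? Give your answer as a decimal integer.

`size` follows `port` (2 B), `magic` (1 B), `width` (8 B), so it starts at offset 2 + 1 + 8 = 11 and occupies 8 bytes.
Bytes at offsets 11..18: ED B4 38 A3 DB B0 75 24.
Little-endian: lowest address holds the least-significant byte.
Reassemble most-significant byte first: 24 75 B0 DB A3 38 B4 ED → 0x2475B0DBA338B4ED.
0x2475B0DBA338B4ED = 2627200415023281389.

2627200415023281389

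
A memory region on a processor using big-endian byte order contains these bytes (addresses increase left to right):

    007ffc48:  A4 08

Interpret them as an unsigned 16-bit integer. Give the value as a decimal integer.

41992

Big-endian: lowest address holds the most-significant byte.
The bytes are already most-significant first: 0xA408.
0xA408 = 41992.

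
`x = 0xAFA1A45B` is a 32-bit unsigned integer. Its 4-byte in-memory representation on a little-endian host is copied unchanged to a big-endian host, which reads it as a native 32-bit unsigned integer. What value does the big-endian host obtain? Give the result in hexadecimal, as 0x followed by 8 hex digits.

0x5BA4A1AF

Stored little-endian, the bytes at ascending addresses are 5B A4 A1 AF.
Read back as big-endian, the last byte is least significant, giving 0x5BA4A1AF.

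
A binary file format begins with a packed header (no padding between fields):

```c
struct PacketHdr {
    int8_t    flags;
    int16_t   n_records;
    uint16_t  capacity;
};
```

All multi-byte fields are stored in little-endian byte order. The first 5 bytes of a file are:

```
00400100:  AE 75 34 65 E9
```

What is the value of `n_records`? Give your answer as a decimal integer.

`n_records` follows `flags` (1 byte), so it starts at byte offset 1 and occupies 2 bytes.
Bytes at offsets 1..2: 75 34.
In little-endian order the low byte comes first in memory.
Reassemble most-significant byte first: 34 75 → 0x3475.
0x3475 = 13429.

13429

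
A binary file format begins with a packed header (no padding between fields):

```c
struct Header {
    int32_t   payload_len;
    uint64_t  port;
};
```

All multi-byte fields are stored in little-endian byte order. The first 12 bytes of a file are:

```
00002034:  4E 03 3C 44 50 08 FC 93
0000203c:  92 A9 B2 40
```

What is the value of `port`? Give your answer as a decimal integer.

4661975011294971984

`port` follows `payload_len` (4 bytes), so it starts at byte offset 4 and occupies 8 bytes.
Bytes at offsets 4..11: 50 08 FC 93 92 A9 B2 40.
Little-endian: lowest address holds the least-significant byte.
Reassemble most-significant byte first: 40 B2 A9 92 93 FC 08 50 → 0x40B2A99293FC0850.
0x40B2A99293FC0850 = 4661975011294971984.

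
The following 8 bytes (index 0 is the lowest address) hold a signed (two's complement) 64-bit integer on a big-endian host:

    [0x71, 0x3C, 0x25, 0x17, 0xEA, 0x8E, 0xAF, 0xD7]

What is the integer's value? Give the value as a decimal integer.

8159437409538191319

Big-endian: lowest address holds the most-significant byte.
The bytes are already most-significant first: 0x713C2517EA8EAFD7.
0x713C2517EA8EAFD7 = 8159437409538191319.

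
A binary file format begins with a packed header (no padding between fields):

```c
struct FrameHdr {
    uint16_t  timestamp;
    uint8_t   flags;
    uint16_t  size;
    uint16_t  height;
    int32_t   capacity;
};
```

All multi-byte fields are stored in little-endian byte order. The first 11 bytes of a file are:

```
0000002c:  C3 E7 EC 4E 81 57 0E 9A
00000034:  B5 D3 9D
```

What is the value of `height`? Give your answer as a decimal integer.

3671

`height` follows `timestamp` (2 B), `flags` (1 B), `size` (2 B), so it starts at offset 2 + 1 + 2 = 5 and occupies 2 bytes.
Bytes at offsets 5..6: 57 0E.
Little-endian stores the least-significant byte at the lowest address.
Reassemble most-significant byte first: 0E 57 → 0x0E57.
0x0E57 = 3671.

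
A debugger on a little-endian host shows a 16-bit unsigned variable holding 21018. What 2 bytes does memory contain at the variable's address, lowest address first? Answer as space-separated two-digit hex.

21018 in hexadecimal, padded to 16 bits, is 0x521A.
Split into bytes (most-significant first): 52 1A.
In little-endian order the low byte comes first in memory.
So at ascending addresses the bytes are 1A 52.

1A 52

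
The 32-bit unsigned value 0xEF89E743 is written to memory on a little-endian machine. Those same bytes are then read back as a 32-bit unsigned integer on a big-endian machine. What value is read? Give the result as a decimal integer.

1139247599

Stored little-endian, the bytes at ascending addresses are 43 E7 89 EF.
Read back as big-endian, the last byte is least significant, giving 0x43E789EF.
0x43E789EF = 1139247599.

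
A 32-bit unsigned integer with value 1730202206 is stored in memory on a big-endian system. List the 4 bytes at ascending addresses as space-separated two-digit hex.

67 20 CA 5E

1730202206 in hexadecimal, padded to 32 bits, is 0x6720CA5E.
Split into bytes (most-significant first): 67 20 CA 5E.
Big-endian stores the most-significant byte at the lowest address.
So the memory order matches the most-significant-first order: 67 20 CA 5E.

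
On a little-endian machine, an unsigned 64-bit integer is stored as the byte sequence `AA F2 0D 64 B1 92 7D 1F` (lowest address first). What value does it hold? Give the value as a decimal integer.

Little-endian: lowest address holds the least-significant byte.
Reassemble most-significant byte first: 1F 7D 92 B1 64 0D F2 AA → 0x1F7D92B1640DF2AA.
0x1F7D92B1640DF2AA = 2269131077850100394.

2269131077850100394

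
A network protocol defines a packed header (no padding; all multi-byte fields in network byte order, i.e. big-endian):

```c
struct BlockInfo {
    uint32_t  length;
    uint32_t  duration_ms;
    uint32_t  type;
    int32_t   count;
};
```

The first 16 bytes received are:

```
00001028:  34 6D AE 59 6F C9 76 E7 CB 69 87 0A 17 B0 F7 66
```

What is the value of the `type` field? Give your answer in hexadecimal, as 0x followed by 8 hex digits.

`type` follows `length` (4 B), `duration_ms` (4 B), so it starts at offset 4 + 4 = 8 and occupies 4 bytes.
Bytes at offsets 8..11: CB 69 87 0A.
Big-endian: lowest address holds the most-significant byte.
The bytes are already most-significant first: 0xCB69870A.

0xCB69870A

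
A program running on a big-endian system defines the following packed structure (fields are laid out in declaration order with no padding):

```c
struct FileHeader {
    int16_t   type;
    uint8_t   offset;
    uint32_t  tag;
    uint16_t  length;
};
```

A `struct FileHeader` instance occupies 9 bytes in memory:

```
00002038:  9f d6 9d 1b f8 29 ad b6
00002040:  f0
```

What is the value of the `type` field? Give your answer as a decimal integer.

-24618

`type` is the first field, at byte offset 0, occupying 2 bytes.
Bytes at offsets 0..1: 9F D6.
Big-endian stores the most-significant byte at the lowest address.
The bytes are already most-significant first: 0x9FD6.
Top bit is set, so as a signed 16-bit value this is 0x9FD6 − 2^16 = -24618.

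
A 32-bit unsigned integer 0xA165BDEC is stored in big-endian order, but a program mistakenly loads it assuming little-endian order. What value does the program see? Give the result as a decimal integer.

3971835297

Stored big-endian, the bytes at ascending addresses are A1 65 BD EC.
Read back as little-endian, the first byte is least significant, giving 0xECBD65A1.
0xECBD65A1 = 3971835297.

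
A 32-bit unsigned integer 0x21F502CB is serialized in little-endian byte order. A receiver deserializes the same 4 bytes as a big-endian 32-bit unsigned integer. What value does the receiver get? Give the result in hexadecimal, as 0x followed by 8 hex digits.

0xCB02F521

Stored little-endian, the bytes at ascending addresses are CB 02 F5 21.
Read back as big-endian, the last byte is least significant, giving 0xCB02F521.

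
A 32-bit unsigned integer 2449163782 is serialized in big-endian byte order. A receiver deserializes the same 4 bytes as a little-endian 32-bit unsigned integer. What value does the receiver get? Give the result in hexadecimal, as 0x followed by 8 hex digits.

2449163782 in 32-bit hexadecimal is 0x91FB4606.
Stored big-endian, the bytes at ascending addresses are 91 FB 46 06.
Read back as little-endian, the first byte is least significant, giving 0x0646FB91.

0x0646FB91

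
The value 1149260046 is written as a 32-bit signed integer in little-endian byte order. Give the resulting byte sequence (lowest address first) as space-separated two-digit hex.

0E 51 80 44

1149260046 in hexadecimal, padded to 32 bits, is 0x4480510E.
Split into bytes (most-significant first): 44 80 51 0E.
Little-endian stores the least-significant byte at the lowest address.
So at ascending addresses the bytes are 0E 51 80 44.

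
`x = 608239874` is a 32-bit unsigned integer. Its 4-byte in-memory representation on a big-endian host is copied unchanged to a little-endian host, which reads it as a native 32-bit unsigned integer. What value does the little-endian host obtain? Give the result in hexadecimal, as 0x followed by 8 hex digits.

608239874 in 32-bit hexadecimal is 0x24410102.
Stored big-endian, the bytes at ascending addresses are 24 41 01 02.
Read back as little-endian, the first byte is least significant, giving 0x02014124.

0x02014124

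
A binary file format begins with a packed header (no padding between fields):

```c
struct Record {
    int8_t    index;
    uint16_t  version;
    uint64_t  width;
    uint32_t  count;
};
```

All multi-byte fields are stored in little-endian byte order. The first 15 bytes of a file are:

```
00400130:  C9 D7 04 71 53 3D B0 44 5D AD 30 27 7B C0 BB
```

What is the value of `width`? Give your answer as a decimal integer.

`width` follows `index` (1 B), `version` (2 B), so it starts at offset 1 + 2 = 3 and occupies 8 bytes.
Bytes at offsets 3..10: 71 53 3D B0 44 5D AD 30.
Little-endian: lowest address holds the least-significant byte.
Reassemble most-significant byte first: 30 AD 5D 44 B0 3D 53 71 → 0x30AD5D44B03D5371.
0x30AD5D44B03D5371 = 3507562234387452785.

3507562234387452785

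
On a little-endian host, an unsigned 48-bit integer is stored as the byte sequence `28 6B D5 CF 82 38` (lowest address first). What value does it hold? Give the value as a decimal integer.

62134483774248

Little-endian stores the least-significant byte at the lowest address.
Reassemble most-significant byte first: 38 82 CF D5 6B 28 → 0x3882CFD56B28.
0x3882CFD56B28 = 62134483774248.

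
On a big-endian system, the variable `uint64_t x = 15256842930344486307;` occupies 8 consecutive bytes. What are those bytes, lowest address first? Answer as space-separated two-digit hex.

15256842930344486307 in hexadecimal, padded to 64 bits, is 0xD3BB31CF991CE5A3.
Split into bytes (most-significant first): D3 BB 31 CF 99 1C E5 A3.
In big-endian order the high byte comes first in memory.
So the memory order matches the most-significant-first order: D3 BB 31 CF 99 1C E5 A3.

D3 BB 31 CF 99 1C E5 A3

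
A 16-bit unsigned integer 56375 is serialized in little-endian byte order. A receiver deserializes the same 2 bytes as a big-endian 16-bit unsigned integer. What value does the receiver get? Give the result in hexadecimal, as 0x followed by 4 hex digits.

0x37DC

56375 in 16-bit hexadecimal is 0xDC37.
Stored little-endian, the bytes at ascending addresses are 37 DC.
Read back as big-endian, the last byte is least significant, giving 0x37DC.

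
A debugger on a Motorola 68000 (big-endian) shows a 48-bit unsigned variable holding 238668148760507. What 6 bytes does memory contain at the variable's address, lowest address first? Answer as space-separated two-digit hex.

D9 11 42 39 DF BB

238668148760507 in hexadecimal, padded to 48 bits, is 0xD9114239DFBB.
Split into bytes (most-significant first): D9 11 42 39 DF BB.
In big-endian order the high byte comes first in memory.
So the memory order matches the most-significant-first order: D9 11 42 39 DF BB.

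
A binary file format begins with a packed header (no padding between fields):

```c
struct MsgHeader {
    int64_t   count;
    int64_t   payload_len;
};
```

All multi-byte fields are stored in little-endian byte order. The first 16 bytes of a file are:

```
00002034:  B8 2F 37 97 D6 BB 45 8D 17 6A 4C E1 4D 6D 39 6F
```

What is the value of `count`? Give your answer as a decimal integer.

-8266995010634305608

`count` is the first field, at byte offset 0, occupying 8 bytes.
Bytes at offsets 0..7: B8 2F 37 97 D6 BB 45 8D.
Little-endian: lowest address holds the least-significant byte.
Reassemble most-significant byte first: 8D 45 BB D6 97 37 2F B8 → 0x8D45BBD697372FB8.
Top bit is set, so as a signed 64-bit value this is 0x8D45BBD697372FB8 − 2^64 = -8266995010634305608.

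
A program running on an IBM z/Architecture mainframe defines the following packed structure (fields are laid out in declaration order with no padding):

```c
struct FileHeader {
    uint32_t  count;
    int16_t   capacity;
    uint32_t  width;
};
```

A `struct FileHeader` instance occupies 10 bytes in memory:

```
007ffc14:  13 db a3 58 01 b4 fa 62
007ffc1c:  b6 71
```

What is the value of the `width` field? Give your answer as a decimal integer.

4200773233

`width` follows `count` (4 B), `capacity` (2 B), so it starts at offset 4 + 2 = 6 and occupies 4 bytes.
Bytes at offsets 6..9: FA 62 B6 71.
In big-endian order the high byte comes first in memory.
The bytes are already most-significant first: 0xFA62B671.
0xFA62B671 = 4200773233.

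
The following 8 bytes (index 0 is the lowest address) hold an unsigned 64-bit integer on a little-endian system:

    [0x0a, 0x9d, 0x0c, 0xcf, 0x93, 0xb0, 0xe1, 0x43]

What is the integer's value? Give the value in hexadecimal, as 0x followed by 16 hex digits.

0x43E1B093CF0C9D0A

In little-endian order the low byte comes first in memory.
Reassemble most-significant byte first: 43 E1 B0 93 CF 0C 9D 0A → 0x43E1B093CF0C9D0A.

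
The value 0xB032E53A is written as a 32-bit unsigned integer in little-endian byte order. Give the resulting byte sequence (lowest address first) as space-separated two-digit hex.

3A E5 32 B0

Split into bytes (most-significant first): B0 32 E5 3A.
Little-endian stores the least-significant byte at the lowest address.
So at ascending addresses the bytes are 3A E5 32 B0.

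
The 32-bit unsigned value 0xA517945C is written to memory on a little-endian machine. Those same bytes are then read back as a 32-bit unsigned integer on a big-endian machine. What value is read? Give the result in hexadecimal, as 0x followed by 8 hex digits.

0x5C9417A5

Stored little-endian, the bytes at ascending addresses are 5C 94 17 A5.
Read back as big-endian, the last byte is least significant, giving 0x5C9417A5.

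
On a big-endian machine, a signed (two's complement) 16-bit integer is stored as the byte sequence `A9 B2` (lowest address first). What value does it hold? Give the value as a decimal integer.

Big-endian stores the most-significant byte at the lowest address.
The bytes are already most-significant first: 0xA9B2.
Top bit is set, so as a signed 16-bit value this is 0xA9B2 − 2^16 = -22094.

-22094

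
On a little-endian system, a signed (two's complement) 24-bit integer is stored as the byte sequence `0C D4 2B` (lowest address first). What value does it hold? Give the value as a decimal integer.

In little-endian order the low byte comes first in memory.
Reassemble most-significant byte first: 2B D4 0C → 0x2BD40C.
0x2BD40C = 2872332.

2872332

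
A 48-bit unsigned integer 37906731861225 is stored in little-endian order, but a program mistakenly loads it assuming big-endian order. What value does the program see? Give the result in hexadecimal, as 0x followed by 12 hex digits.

37906731861225 in 48-bit hexadecimal is 0x2279D94984E9.
Stored little-endian, the bytes at ascending addresses are E9 84 49 D9 79 22.
Read back as big-endian, the last byte is least significant, giving 0xE98449D97922.

0xE98449D97922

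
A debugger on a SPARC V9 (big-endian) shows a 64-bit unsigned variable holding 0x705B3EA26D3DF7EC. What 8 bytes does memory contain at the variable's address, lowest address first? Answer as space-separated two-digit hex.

70 5B 3E A2 6D 3D F7 EC

Split into bytes (most-significant first): 70 5B 3E A2 6D 3D F7 EC.
In big-endian order the high byte comes first in memory.
So the memory order matches the most-significant-first order: 70 5B 3E A2 6D 3D F7 EC.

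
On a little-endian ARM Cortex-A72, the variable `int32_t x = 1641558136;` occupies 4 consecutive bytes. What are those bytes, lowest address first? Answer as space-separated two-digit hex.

78 30 D8 61

1641558136 in hexadecimal, padded to 32 bits, is 0x61D83078.
Split into bytes (most-significant first): 61 D8 30 78.
Little-endian: lowest address holds the least-significant byte.
So at ascending addresses the bytes are 78 30 D8 61.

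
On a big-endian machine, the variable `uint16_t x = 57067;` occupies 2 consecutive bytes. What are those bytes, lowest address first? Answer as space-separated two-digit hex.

57067 in hexadecimal, padded to 16 bits, is 0xDEEB.
Split into bytes (most-significant first): DE EB.
In big-endian order the high byte comes first in memory.
So the memory order matches the most-significant-first order: DE EB.

DE EB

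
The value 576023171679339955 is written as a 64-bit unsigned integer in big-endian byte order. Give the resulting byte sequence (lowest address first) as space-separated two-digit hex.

576023171679339955 in hexadecimal, padded to 64 bits, is 0x07FE7205D25745B3.
Split into bytes (most-significant first): 07 FE 72 05 D2 57 45 B3.
Big-endian: lowest address holds the most-significant byte.
So the memory order matches the most-significant-first order: 07 FE 72 05 D2 57 45 B3.

07 FE 72 05 D2 57 45 B3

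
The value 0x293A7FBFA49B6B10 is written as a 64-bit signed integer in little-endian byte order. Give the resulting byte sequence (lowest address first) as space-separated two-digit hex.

Split into bytes (most-significant first): 29 3A 7F BF A4 9B 6B 10.
In little-endian order the low byte comes first in memory.
So at ascending addresses the bytes are 10 6B 9B A4 BF 7F 3A 29.

10 6B 9B A4 BF 7F 3A 29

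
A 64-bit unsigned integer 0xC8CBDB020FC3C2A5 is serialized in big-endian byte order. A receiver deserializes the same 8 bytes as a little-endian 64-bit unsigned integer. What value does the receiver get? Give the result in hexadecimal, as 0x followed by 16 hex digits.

0xA5C2C30F02DBCBC8

Stored big-endian, the bytes at ascending addresses are C8 CB DB 02 0F C3 C2 A5.
Read back as little-endian, the first byte is least significant, giving 0xA5C2C30F02DBCBC8.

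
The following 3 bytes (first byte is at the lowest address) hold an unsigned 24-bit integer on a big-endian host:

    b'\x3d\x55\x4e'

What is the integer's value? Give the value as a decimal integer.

4019534

Big-endian stores the most-significant byte at the lowest address.
The bytes are already most-significant first: 0x3D554E.
0x3D554E = 4019534.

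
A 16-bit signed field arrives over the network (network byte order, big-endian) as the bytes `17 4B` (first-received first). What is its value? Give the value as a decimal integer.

5963

Big-endian stores the most-significant byte at the lowest address.
The bytes are already most-significant first: 0x174B.
0x174B = 5963.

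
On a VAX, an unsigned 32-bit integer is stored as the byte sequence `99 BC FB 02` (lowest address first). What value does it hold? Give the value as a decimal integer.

Little-endian stores the least-significant byte at the lowest address.
Reassemble most-significant byte first: 02 FB BC 99 → 0x02FBBC99.
0x02FBBC99 = 50052249.

50052249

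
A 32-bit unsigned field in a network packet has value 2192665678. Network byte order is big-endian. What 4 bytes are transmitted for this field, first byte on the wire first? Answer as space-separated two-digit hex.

82 B1 6C 4E

2192665678 in hexadecimal, padded to 32 bits, is 0x82B16C4E.
Split into bytes (most-significant first): 82 B1 6C 4E.
Big-endian: lowest address holds the most-significant byte.
So the memory order matches the most-significant-first order: 82 B1 6C 4E.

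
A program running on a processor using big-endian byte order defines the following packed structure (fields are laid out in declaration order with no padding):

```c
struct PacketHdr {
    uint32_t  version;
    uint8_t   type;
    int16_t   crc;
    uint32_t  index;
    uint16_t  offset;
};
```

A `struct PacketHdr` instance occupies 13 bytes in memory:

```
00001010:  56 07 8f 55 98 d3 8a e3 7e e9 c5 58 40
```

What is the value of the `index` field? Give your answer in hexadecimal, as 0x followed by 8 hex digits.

0xE37EE9C5

`index` follows `version` (4 B), `type` (1 B), `crc` (2 B), so it starts at offset 4 + 1 + 2 = 7 and occupies 4 bytes.
Bytes at offsets 7..10: E3 7E E9 C5.
Big-endian stores the most-significant byte at the lowest address.
The bytes are already most-significant first: 0xE37EE9C5.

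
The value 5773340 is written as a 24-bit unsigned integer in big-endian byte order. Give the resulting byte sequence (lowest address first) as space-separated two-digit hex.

5773340 in hexadecimal, padded to 24 bits, is 0x58181C.
Split into bytes (most-significant first): 58 18 1C.
Big-endian: lowest address holds the most-significant byte.
So the memory order matches the most-significant-first order: 58 18 1C.

58 18 1C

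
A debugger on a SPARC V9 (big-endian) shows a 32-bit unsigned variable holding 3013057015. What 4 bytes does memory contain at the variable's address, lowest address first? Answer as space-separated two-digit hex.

3013057015 in hexadecimal, padded to 32 bits, is 0xB39799F7.
Split into bytes (most-significant first): B3 97 99 F7.
In big-endian order the high byte comes first in memory.
So the memory order matches the most-significant-first order: B3 97 99 F7.

B3 97 99 F7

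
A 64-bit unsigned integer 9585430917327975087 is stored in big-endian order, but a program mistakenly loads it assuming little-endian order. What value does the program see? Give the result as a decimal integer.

9585430917327975087 in 64-bit hexadecimal is 0x85064AA22E6172AF.
Stored big-endian, the bytes at ascending addresses are 85 06 4A A2 2E 61 72 AF.
Read back as little-endian, the first byte is least significant, giving 0xAF72612EA24A0685.
0xAF72612EA24A0685 = 12642273956901553797.

12642273956901553797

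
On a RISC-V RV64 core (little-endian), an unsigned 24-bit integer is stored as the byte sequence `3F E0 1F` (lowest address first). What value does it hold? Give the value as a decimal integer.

2089023

Little-endian: lowest address holds the least-significant byte.
Reassemble most-significant byte first: 1F E0 3F → 0x1FE03F.
0x1FE03F = 2089023.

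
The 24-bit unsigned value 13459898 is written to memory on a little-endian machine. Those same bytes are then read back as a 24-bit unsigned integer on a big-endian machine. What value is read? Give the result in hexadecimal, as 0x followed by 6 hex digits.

13459898 in 24-bit hexadecimal is 0xCD61BA.
Stored little-endian, the bytes at ascending addresses are BA 61 CD.
Read back as big-endian, the last byte is least significant, giving 0xBA61CD.

0xBA61CD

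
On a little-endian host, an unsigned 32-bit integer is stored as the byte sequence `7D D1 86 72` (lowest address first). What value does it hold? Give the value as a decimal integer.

1921438077

Little-endian: lowest address holds the least-significant byte.
Reassemble most-significant byte first: 72 86 D1 7D → 0x7286D17D.
0x7286D17D = 1921438077.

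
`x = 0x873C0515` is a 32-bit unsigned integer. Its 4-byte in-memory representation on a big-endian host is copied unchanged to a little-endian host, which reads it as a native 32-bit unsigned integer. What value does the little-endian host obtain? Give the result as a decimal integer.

352664711

Stored big-endian, the bytes at ascending addresses are 87 3C 05 15.
Read back as little-endian, the first byte is least significant, giving 0x15053C87.
0x15053C87 = 352664711.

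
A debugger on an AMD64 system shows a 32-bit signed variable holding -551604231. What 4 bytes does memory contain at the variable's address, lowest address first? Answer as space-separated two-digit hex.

F9 2F 1F DF

Two's complement of -551604231 in 32 bits: 551604231 = 0x20E0D007; invert → 0xDF1F2FF8; add 1 → 0xDF1F2FF9.
Split into bytes (most-significant first): DF 1F 2F F9.
Little-endian: lowest address holds the least-significant byte.
So at ascending addresses the bytes are F9 2F 1F DF.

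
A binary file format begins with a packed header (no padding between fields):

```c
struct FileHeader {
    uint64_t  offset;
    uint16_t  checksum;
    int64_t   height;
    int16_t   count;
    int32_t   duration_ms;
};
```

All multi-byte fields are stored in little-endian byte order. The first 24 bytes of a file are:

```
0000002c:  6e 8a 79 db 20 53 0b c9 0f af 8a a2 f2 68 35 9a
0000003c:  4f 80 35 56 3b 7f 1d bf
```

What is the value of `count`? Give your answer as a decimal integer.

22069

`count` follows `offset` (8 B), `checksum` (2 B), `height` (8 B), so it starts at offset 8 + 2 + 8 = 18 and occupies 2 bytes.
Bytes at offsets 18..19: 35 56.
In little-endian order the low byte comes first in memory.
Reassemble most-significant byte first: 56 35 → 0x5635.
0x5635 = 22069.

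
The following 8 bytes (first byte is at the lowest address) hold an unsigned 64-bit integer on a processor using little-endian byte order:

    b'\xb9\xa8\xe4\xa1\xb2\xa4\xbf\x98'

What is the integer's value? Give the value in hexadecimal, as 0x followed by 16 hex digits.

0x98BFA4B2A1E4A8B9

Little-endian: lowest address holds the least-significant byte.
Reassemble most-significant byte first: 98 BF A4 B2 A1 E4 A8 B9 → 0x98BFA4B2A1E4A8B9.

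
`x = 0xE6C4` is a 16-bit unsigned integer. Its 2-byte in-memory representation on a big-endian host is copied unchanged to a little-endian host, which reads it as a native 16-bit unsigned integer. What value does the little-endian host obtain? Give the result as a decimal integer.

50406

Stored big-endian, the bytes at ascending addresses are E6 C4.
Read back as little-endian, the first byte is least significant, giving 0xC4E6.
0xC4E6 = 50406.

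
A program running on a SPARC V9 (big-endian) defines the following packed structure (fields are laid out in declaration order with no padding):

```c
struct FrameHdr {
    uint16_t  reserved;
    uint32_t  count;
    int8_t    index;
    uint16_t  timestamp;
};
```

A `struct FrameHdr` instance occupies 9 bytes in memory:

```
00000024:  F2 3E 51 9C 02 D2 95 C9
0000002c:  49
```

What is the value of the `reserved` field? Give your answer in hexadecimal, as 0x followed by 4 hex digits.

0xF23E

`reserved` is the first field, at byte offset 0, occupying 2 bytes.
Bytes at offsets 0..1: F2 3E.
Big-endian: lowest address holds the most-significant byte.
The bytes are already most-significant first: 0xF23E.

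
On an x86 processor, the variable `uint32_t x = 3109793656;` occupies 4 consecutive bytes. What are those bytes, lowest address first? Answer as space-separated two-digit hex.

3109793656 in hexadecimal, padded to 32 bits, is 0xB95BAF78.
Split into bytes (most-significant first): B9 5B AF 78.
Little-endian: lowest address holds the least-significant byte.
So at ascending addresses the bytes are 78 AF 5B B9.

78 AF 5B B9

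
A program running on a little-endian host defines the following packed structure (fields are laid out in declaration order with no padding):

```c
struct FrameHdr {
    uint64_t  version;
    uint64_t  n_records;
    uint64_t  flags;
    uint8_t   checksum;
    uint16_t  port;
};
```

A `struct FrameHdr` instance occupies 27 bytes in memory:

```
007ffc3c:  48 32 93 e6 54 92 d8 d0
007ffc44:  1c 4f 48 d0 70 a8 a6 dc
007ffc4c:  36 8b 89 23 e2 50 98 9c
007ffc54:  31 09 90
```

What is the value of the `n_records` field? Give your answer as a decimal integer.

`n_records` follows `version` (8 bytes), so it starts at byte offset 8 and occupies 8 bytes.
Bytes at offsets 8..15: 1C 4F 48 D0 70 A8 A6 DC.
Little-endian: lowest address holds the least-significant byte.
Reassemble most-significant byte first: DC A6 A8 70 D0 48 4F 1C → 0xDCA6A870D0484F1C.
0xDCA6A870D0484F1C = 15899580736962318108.

15899580736962318108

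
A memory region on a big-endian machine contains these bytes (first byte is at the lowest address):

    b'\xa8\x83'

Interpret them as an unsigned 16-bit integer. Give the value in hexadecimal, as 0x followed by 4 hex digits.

Big-endian stores the most-significant byte at the lowest address.
The bytes are already most-significant first: 0xA883.

0xA883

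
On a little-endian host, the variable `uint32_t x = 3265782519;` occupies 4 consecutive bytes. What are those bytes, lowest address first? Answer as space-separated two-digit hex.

F7 E2 A7 C2

3265782519 in hexadecimal, padded to 32 bits, is 0xC2A7E2F7.
Split into bytes (most-significant first): C2 A7 E2 F7.
Little-endian stores the least-significant byte at the lowest address.
So at ascending addresses the bytes are F7 E2 A7 C2.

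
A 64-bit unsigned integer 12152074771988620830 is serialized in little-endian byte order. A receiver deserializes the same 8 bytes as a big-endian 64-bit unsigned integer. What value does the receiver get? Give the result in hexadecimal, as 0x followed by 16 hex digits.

12152074771988620830 in 64-bit hexadecimal is 0xA8A4D79EE45E261E.
Stored little-endian, the bytes at ascending addresses are 1E 26 5E E4 9E D7 A4 A8.
Read back as big-endian, the last byte is least significant, giving 0x1E265EE49ED7A4A8.

0x1E265EE49ED7A4A8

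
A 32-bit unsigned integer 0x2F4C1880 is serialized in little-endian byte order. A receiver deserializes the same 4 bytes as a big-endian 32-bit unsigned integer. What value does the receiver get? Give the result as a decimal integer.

Stored little-endian, the bytes at ascending addresses are 80 18 4C 2F.
Read back as big-endian, the last byte is least significant, giving 0x80184C2F.
0x80184C2F = 2149076015.

2149076015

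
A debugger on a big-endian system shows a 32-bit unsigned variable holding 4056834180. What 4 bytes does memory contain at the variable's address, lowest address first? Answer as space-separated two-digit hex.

4056834180 in hexadecimal, padded to 32 bits, is 0xF1CE6084.
Split into bytes (most-significant first): F1 CE 60 84.
Big-endian stores the most-significant byte at the lowest address.
So the memory order matches the most-significant-first order: F1 CE 60 84.

F1 CE 60 84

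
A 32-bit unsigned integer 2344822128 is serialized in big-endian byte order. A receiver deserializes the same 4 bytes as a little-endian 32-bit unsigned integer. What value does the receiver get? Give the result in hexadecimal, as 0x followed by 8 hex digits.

2344822128 in 32-bit hexadecimal is 0x8BC32570.
Stored big-endian, the bytes at ascending addresses are 8B C3 25 70.
Read back as little-endian, the first byte is least significant, giving 0x7025C38B.

0x7025C38B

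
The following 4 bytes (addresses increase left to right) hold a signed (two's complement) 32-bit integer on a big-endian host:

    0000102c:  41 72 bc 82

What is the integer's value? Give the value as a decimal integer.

1098038402

Big-endian: lowest address holds the most-significant byte.
The bytes are already most-significant first: 0x4172BC82.
0x4172BC82 = 1098038402.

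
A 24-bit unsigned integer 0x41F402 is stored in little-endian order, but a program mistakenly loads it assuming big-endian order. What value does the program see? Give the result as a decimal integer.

Stored little-endian, the bytes at ascending addresses are 02 F4 41.
Read back as big-endian, the last byte is least significant, giving 0x02F441.
0x02F441 = 193601.

193601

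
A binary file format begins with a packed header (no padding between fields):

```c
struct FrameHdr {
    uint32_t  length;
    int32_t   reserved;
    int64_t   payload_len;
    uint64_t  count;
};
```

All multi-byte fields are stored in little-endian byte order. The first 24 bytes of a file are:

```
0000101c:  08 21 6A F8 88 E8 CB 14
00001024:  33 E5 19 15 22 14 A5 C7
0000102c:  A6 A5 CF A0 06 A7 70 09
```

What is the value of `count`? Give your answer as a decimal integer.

680227190642550182

`count` follows `length` (4 B), `reserved` (4 B), `payload_len` (8 B), so it starts at offset 4 + 4 + 8 = 16 and occupies 8 bytes.
Bytes at offsets 16..23: A6 A5 CF A0 06 A7 70 09.
Little-endian stores the least-significant byte at the lowest address.
Reassemble most-significant byte first: 09 70 A7 06 A0 CF A5 A6 → 0x0970A706A0CFA5A6.
0x0970A706A0CFA5A6 = 680227190642550182.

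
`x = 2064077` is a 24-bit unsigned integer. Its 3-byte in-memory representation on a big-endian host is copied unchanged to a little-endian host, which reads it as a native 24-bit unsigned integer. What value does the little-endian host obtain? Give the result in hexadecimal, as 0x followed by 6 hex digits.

2064077 in 24-bit hexadecimal is 0x1F7ECD.
Stored big-endian, the bytes at ascending addresses are 1F 7E CD.
Read back as little-endian, the first byte is least significant, giving 0xCD7E1F.

0xCD7E1F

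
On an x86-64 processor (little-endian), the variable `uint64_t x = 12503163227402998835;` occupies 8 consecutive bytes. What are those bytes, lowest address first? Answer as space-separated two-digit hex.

33 14 15 F2 B5 28 84 AD

12503163227402998835 in hexadecimal, padded to 64 bits, is 0xAD8428B5F2151433.
Split into bytes (most-significant first): AD 84 28 B5 F2 15 14 33.
Little-endian: lowest address holds the least-significant byte.
So at ascending addresses the bytes are 33 14 15 F2 B5 28 84 AD.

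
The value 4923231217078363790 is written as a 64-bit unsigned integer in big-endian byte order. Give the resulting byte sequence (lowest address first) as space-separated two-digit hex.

4923231217078363790 in hexadecimal, padded to 64 bits, is 0x4452D4B52111E68E.
Split into bytes (most-significant first): 44 52 D4 B5 21 11 E6 8E.
Big-endian: lowest address holds the most-significant byte.
So the memory order matches the most-significant-first order: 44 52 D4 B5 21 11 E6 8E.

44 52 D4 B5 21 11 E6 8E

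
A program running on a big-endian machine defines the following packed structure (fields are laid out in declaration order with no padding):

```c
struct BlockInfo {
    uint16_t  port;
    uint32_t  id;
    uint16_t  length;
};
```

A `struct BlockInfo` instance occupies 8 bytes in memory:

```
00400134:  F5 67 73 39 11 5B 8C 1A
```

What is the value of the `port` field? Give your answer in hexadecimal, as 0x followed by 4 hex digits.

0xF567

`port` is the first field, at byte offset 0, occupying 2 bytes.
Bytes at offsets 0..1: F5 67.
Big-endian: lowest address holds the most-significant byte.
The bytes are already most-significant first: 0xF567.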